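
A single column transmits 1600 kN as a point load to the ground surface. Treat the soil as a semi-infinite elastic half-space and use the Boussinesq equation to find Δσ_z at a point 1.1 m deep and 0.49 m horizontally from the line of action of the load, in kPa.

Δσ_z ≈ 402 kPa

Boussinesq vertical stress below a point load on an elastic half-space:
Δσ_z = 3P/(2πz²) · [1 + (r/z)²]^(−5/2)
r/z = 0.49/1.1 = 0.44545; [1+(r/z)²]^(−5/2) = 0.63602.
Δσ_z = 3×1600/(2π×1.1²) × 0.63602 = 631.36 × 0.63602 = 401.6 kPa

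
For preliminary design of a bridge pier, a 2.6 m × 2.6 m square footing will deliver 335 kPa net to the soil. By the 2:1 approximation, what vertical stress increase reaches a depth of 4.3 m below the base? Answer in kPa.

Δσ_z ≈ 47.6 kPa

By the 2:1 method the load spreads at 1 horizontal : 2 vertical, so at depth z the loaded area has grown by z in each plan dimension:
Δσ = qBL/((B+z)(L+z)) = 335×2.6×2.6/((2.6+4.3)(2.6+4.3)) = 47.566 kPa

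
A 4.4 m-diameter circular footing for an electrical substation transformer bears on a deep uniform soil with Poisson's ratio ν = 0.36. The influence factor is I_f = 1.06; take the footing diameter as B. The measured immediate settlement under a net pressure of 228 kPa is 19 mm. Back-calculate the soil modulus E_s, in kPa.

E_s ≈ 48700 kPa

S_e = q·B·(1−ν²)/E_s · I_f  ⇒  E_s = q·B·(1−ν²)·I_f / S_e.
E_s = 228 × 4.4 × 0.8704 × 1.06 / 0.019 = 48710 kPa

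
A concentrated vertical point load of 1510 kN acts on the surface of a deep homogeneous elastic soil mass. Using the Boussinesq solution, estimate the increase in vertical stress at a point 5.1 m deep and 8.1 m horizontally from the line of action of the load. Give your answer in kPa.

Δσ_z ≈ 1.19 kPa

Boussinesq vertical stress below a point load on an elastic half-space:
Δσ_z = 3P/(2πz²) · [1 + (r/z)²]^(−5/2)
r/z = 8.1/5.1 = 1.5882; [1+(r/z)²]^(−5/2) = 0.042941.
Δσ_z = 3×1510/(2π×5.1²) × 0.042941 = 27.719 × 0.042941 = 1.19 kPa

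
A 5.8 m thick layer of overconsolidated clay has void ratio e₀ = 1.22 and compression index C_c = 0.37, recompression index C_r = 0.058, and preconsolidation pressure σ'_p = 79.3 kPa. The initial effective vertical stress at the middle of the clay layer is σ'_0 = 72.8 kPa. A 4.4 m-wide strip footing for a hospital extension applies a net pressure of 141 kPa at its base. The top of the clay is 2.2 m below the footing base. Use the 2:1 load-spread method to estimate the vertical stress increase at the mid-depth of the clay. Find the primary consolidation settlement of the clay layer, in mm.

Mid-depth of clay below the footing base: z = 2.2 + 5.8/2 = 5.1 m.
Stress increase at mid-clay by the 2:1 spreading method:
Δσ = qB/(B+z) = 141×4.4/(4.4+5.1) = 65.305 kPa
Final effective stress: σ'_f = 72.8 + 65.305 = 138.11 kPa.
σ'_f = 138.11 > σ'_p = 79.3 kPa, so the stress path crosses the preconsolidation pressure — recompression up to σ'_p, then virgin compression beyond:
S_c = H/(1+e₀)·[C_r·log₁₀(σ'_p/σ'_0) + C_c·log₁₀(σ'_f/σ'_p)]
    = 5.8/2.22 × [0.058×log₁₀(79.3/72.8) + 0.37×log₁₀(138.11/79.3)]
    = 2.6126 × [0.0021542 + 0.089152] = 0.2385 m

S_c ≈ 239 mm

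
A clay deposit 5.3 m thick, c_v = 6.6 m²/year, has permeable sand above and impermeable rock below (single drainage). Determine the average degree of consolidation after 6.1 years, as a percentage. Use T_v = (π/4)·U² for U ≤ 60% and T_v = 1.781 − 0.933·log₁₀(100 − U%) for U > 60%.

U ≈ 97.6 %

Drainage path length: H_d = H = 5.3 m (single drainage).
T_v = c_v·t/H_d² = 6.6×6.1/5.3² = 1.4333.
T_v = 1.4333 corresponds to the U > 60% branch:
U = 1 − 10^((1.781 − T_v)/0.933)/100 = 0.9764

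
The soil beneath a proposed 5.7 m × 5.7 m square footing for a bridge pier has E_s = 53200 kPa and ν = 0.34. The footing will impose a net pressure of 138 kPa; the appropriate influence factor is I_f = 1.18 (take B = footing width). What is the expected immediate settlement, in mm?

Immediate (elastic) settlement: S_e = q·B·(1−ν²)/E_s · I_f.
S_e = 138 × 5.7 × (1 − 0.34²) / 53200 × 1.18
    = 138 × 5.7 × 0.8844 / 53200 × 1.18
    = 0.01543 m = 15.43 mm

S_e ≈ 15.4 mm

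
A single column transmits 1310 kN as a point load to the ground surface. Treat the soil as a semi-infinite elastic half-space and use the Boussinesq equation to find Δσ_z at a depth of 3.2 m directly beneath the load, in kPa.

Δσ_z ≈ 61.1 kPa

Boussinesq vertical stress below a point load on an elastic half-space:
Δσ_z = 3P/(2πz²) · [1 + (r/z)²]^(−5/2)
r/z = 0/3.2 = 0; [1+(r/z)²]^(−5/2) = 1.
Δσ_z = 3×1310/(2π×3.2²) × 1 = 61.082 × 1 = 61.08 kPa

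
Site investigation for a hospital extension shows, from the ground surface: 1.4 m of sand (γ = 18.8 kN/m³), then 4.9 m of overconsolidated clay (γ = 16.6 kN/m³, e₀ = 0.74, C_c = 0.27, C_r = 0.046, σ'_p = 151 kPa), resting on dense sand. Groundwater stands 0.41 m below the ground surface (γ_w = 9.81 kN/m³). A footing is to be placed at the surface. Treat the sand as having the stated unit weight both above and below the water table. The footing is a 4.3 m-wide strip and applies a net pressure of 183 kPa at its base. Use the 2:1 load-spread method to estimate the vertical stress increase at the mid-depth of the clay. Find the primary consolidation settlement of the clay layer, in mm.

S_c ≈ 76.6 mm

Mid-depth of clay below the ground surface: z = 1.4 + 4.9/2 = 3.85 m.
Total vertical stress at mid-clay: σ_v = 18.8×1.4 + 16.6×2.45 = 66.99 kPa.
Pore pressure: u = 9.81×(3.85 − 0.41) = 33.746 kPa.
Initial effective stress: σ'_0 = σ_v − u = 66.99 − 33.746 = 33.244 kPa.
Stress increase at mid-clay by the 2:1 spreading method:
Δσ = qB/(B+z) = 183×4.3/(4.3+3.85) = 96.552 kPa
Final effective stress: σ'_f = 33.244 + 96.552 = 129.8 kPa.
σ'_f = 129.8 ≤ σ'_p = 151 kPa, so the clay remains overconsolidated and only the recompression index applies:
S_c = C_r·H/(1+e₀)·log₁₀(σ'_f/σ'_0) = 0.046×4.9/1.74×log₁₀(129.8/33.244)
    = 0.12954 × 0.59156 = 0.07663 m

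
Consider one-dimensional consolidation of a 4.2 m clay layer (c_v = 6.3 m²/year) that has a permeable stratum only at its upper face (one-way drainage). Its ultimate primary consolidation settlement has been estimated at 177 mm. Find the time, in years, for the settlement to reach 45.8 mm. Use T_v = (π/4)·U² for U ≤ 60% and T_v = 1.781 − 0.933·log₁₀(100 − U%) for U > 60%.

t ≈ 0.147 years

Drainage path length: H_d = H = 4.2 m (single drainage).
U = S(t)/S_ult = 45.8/177 = 0.2588.
U ≤ 60%: T_v = (π/4)·U² = (π/4)×0.25876² = 0.052587.
t = T_v·H_d²/c_v = 0.052587×4.2²/6.3 = 0.1472 years.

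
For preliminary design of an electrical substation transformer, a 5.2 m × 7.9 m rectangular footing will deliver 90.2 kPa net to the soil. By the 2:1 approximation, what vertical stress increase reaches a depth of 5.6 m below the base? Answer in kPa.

Δσ_z ≈ 25.4 kPa

By the 2:1 method the load spreads at 1 horizontal : 2 vertical, so at depth z the loaded area has grown by z in each plan dimension:
Δσ = qBL/((B+z)(L+z)) = 90.2×5.2×7.9/((5.2+5.6)(7.9+5.6)) = 25.414 kPa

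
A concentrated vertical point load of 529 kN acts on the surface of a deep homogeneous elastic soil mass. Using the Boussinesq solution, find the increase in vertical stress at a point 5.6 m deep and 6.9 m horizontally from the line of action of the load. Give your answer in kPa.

Boussinesq vertical stress below a point load on an elastic half-space:
Δσ_z = 3P/(2πz²) · [1 + (r/z)²]^(−5/2)
r/z = 6.9/5.6 = 1.2321; [1+(r/z)²]^(−5/2) = 0.099377.
Δσ_z = 3×529/(2π×5.6²) × 0.099377 = 8.0542 × 0.099377 = 0.8004 kPa

Δσ_z ≈ 0.8 kPa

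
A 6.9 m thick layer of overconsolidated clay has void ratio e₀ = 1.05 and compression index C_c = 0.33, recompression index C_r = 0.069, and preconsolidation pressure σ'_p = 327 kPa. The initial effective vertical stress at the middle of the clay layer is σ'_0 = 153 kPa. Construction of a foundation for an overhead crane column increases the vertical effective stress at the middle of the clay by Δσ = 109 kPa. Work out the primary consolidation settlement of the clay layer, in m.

Final effective stress: σ'_f = 153 + 109 = 262 kPa.
σ'_f = 262 ≤ σ'_p = 327 kPa, so the clay remains overconsolidated and only the recompression index applies:
S_c = C_r·H/(1+e₀)·log₁₀(σ'_f/σ'_0) = 0.069×6.9/2.05×log₁₀(262/153)
    = 0.23225 × 0.23361 = 0.05426 m

S_c ≈ 0.0543 m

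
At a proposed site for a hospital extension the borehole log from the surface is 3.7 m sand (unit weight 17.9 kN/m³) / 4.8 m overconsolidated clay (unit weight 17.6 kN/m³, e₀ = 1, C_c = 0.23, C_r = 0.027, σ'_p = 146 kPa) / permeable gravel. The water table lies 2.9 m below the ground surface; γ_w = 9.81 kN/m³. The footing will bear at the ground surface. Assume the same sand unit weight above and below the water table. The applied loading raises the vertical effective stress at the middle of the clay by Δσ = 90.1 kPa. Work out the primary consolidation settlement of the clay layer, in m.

Mid-depth of clay below the ground surface: z = 3.7 + 4.8/2 = 6.1 m.
Total vertical stress at mid-clay: σ_v = 17.9×3.7 + 17.6×2.4 = 108.47 kPa.
Pore pressure: u = 9.81×(6.1 − 2.9) = 31.392 kPa.
Initial effective stress: σ'_0 = σ_v − u = 108.47 − 31.392 = 77.078 kPa.
Final effective stress: σ'_f = 77.078 + 90.1 = 167.18 kPa.
σ'_f = 167.18 > σ'_p = 146 kPa, so the stress path crosses the preconsolidation pressure — recompression up to σ'_p, then virgin compression beyond:
S_c = H/(1+e₀)·[C_r·log₁₀(σ'_p/σ'_0) + C_c·log₁₀(σ'_f/σ'_p)]
    = 4.8/2 × [0.027×log₁₀(146/77.078) + 0.23×log₁₀(167.18/146)]
    = 2.4 × [0.0074904 + 0.013531] = 0.05045 m

S_c ≈ 0.0505 m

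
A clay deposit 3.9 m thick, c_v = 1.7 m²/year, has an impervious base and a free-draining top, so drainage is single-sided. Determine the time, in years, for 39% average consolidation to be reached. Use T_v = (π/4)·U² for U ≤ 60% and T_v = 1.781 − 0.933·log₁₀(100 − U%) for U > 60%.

t ≈ 1.07 years

Drainage path length: H_d = H = 3.9 m (single drainage).
U ≤ 60%: T_v = (π/4)·U² = (π/4)×0.39² = 0.11946.
t = T_v·H_d²/c_v = 0.11946×3.9²/1.7 = 1.069 years.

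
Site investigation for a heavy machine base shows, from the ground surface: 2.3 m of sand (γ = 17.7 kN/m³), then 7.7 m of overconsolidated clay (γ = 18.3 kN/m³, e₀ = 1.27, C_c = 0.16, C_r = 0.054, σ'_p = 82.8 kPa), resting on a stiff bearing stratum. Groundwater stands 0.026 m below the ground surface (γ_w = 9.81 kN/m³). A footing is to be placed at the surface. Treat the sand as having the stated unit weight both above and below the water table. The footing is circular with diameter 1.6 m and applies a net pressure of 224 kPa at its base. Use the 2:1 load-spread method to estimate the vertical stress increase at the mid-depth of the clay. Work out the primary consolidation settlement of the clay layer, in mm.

Mid-depth of clay below the ground surface: z = 2.3 + 7.7/2 = 6.15 m.
Total vertical stress at mid-clay: σ_v = 17.7×2.3 + 18.3×3.85 = 111.16 kPa.
Pore pressure: u = 9.81×(6.15 − 0.026) = 60.076 kPa.
Initial effective stress: σ'_0 = σ_v − u = 111.16 − 60.076 = 51.084 kPa.
Stress increase at mid-clay by the 2:1 spreading method:
Δσ ≈ qD²/(D+z)² = 224×1.6²/(1.6+6.15)² = 9.5474 kPa
Final effective stress: σ'_f = 51.084 + 9.5474 = 60.631 kPa.
σ'_f = 60.631 ≤ σ'_p = 82.8 kPa, so the clay remains overconsolidated and only the recompression index applies:
S_c = C_r·H/(1+e₀)·log₁₀(σ'_f/σ'_0) = 0.054×7.7/2.27×log₁₀(60.631/51.084)
    = 0.18317 × 0.07441 = 0.01363 m

S_c ≈ 13.6 mm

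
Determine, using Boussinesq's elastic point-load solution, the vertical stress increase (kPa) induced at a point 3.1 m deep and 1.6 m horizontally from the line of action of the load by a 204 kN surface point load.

Boussinesq vertical stress below a point load on an elastic half-space:
Δσ_z = 3P/(2πz²) · [1 + (r/z)²]^(−5/2)
r/z = 1.6/3.1 = 0.51613; [1+(r/z)²]^(−5/2) = 0.55409.
Δσ_z = 3×204/(2π×3.1²) × 0.55409 = 10.136 × 0.55409 = 5.616 kPa

Δσ_z ≈ 5.62 kPa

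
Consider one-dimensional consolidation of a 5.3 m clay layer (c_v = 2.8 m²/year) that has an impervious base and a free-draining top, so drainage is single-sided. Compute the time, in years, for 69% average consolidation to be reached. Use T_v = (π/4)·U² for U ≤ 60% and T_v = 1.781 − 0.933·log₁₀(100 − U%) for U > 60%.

t ≈ 3.91 years

Drainage path length: H_d = H = 5.3 m (single drainage).
U > 60%: T_v = 1.781 − 0.933·log₁₀(100 − 69) = 0.38956.
t = T_v·H_d²/c_v = 0.38956×5.3²/2.8 = 3.908 years.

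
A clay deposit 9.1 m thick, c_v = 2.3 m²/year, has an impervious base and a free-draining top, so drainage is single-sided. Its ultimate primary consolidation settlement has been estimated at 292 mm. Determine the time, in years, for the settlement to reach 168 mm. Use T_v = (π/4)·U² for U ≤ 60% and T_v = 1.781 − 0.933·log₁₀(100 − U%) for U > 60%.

Drainage path length: H_d = H = 9.1 m (single drainage).
U = S(t)/S_ult = 168/292 = 0.5753.
U ≤ 60%: T_v = (π/4)·U² = (π/4)×0.57534² = 0.25998.
t = T_v·H_d²/c_v = 0.25998×9.1²/2.3 = 9.36 years.

t ≈ 9.36 years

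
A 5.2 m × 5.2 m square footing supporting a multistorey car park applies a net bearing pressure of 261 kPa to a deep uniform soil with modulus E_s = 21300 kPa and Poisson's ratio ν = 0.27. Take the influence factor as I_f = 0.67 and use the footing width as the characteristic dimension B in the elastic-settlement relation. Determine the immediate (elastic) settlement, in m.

Immediate (elastic) settlement: S_e = q·B·(1−ν²)/E_s · I_f.
S_e = 261 × 5.2 × (1 − 0.27²) / 21300 × 0.67
    = 261 × 5.2 × 0.9271 / 21300 × 0.67
    = 0.03958 m

S_e ≈ 0.0396 m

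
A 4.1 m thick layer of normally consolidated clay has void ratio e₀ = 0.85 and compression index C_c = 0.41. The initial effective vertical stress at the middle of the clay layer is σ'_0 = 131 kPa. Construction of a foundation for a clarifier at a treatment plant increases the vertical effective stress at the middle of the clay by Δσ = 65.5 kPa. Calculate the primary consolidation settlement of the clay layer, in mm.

S_c ≈ 160 mm

Final effective stress: σ'_f = σ'_0 + Δσ = 131 + 65.5 = 196.5 kPa.
Normally consolidated clay, so the full stress increment lies on the virgin compression line:
S_c = C_c·H/(1+e₀)·log₁₀(σ'_f/σ'_0) = 0.41×4.1/(1+0.85)×log₁₀(196.5/131)
    = 0.90865 × 0.17609 = 0.16 m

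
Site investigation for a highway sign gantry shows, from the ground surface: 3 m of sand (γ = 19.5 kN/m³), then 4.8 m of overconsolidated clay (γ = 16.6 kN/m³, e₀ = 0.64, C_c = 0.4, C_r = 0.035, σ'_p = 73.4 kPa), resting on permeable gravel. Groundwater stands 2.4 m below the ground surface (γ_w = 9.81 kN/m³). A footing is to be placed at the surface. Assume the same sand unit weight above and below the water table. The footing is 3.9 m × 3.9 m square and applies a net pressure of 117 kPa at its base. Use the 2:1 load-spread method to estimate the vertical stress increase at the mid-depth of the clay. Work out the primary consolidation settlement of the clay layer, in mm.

S_c ≈ 104 mm

Mid-depth of clay below the ground surface: z = 3 + 4.8/2 = 5.4 m.
Total vertical stress at mid-clay: σ_v = 19.5×3 + 16.6×2.4 = 98.34 kPa.
Pore pressure: u = 9.81×(5.4 − 2.4) = 29.43 kPa.
Initial effective stress: σ'_0 = σ_v − u = 98.34 − 29.43 = 68.91 kPa.
Stress increase at mid-clay by the 2:1 spreading method:
Δσ = qBL/((B+z)(L+z)) = 117×3.9×3.9/((3.9+5.4)(3.9+5.4)) = 20.575 kPa
Final effective stress: σ'_f = 68.91 + 20.575 = 89.485 kPa.
σ'_f = 89.485 > σ'_p = 73.4 kPa, so the stress path crosses the preconsolidation pressure — recompression up to σ'_p, then virgin compression beyond:
S_c = H/(1+e₀)·[C_r·log₁₀(σ'_p/σ'_0) + C_c·log₁₀(σ'_f/σ'_p)]
    = 4.8/1.64 × [0.035×log₁₀(73.4/68.91) + 0.4×log₁₀(89.485/73.4)]
    = 2.9268 × [0.00095948 + 0.034422] = 0.1036 m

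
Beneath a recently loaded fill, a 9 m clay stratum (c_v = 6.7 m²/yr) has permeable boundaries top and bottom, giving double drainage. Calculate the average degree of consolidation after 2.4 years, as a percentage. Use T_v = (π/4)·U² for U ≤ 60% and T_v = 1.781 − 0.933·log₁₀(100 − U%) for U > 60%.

U ≈ 88.6 %

Drainage path length: H_d = H/2 = 4.5 m (double drainage).
T_v = c_v·t/H_d² = 6.7×2.4/4.5² = 0.79407.
T_v = 0.79407 corresponds to the U > 60% branch:
U = 1 − 10^((1.781 − T_v)/0.933)/100 = 0.8858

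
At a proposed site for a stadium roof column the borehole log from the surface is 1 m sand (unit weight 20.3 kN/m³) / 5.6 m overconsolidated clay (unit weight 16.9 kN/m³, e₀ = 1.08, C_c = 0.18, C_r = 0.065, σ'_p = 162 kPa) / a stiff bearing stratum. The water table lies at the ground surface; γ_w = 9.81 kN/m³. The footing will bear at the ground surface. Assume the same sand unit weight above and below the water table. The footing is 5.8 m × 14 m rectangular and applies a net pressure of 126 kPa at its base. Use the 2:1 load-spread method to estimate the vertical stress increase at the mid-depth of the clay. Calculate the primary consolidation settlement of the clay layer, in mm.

S_c ≈ 82.8 mm

Mid-depth of clay below the ground surface: z = 1 + 5.6/2 = 3.8 m.
Total vertical stress at mid-clay: σ_v = 20.3×1 + 16.9×2.8 = 67.62 kPa.
Pore pressure: u = 9.81×(3.8 − 0) = 37.278 kPa.
Initial effective stress: σ'_0 = σ_v − u = 67.62 − 37.278 = 30.342 kPa.
Stress increase at mid-clay by the 2:1 spreading method:
Δσ = qBL/((B+z)(L+z)) = 126×5.8×14/((5.8+3.8)(14+3.8)) = 59.874 kPa
Final effective stress: σ'_f = 30.342 + 59.874 = 90.216 kPa.
σ'_f = 90.216 ≤ σ'_p = 162 kPa, so the clay remains overconsolidated and only the recompression index applies:
S_c = C_r·H/(1+e₀)·log₁₀(σ'_f/σ'_0) = 0.065×5.6/2.08×log₁₀(90.216/30.342)
    = 0.175 × 0.47324 = 0.08282 m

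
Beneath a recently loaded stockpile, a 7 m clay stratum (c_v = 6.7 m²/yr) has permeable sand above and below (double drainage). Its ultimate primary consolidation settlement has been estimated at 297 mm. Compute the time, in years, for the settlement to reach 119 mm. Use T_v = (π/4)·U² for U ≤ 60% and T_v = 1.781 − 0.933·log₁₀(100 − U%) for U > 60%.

t ≈ 0.231 years

Drainage path length: H_d = H/2 = 3.5 m (double drainage).
U = S(t)/S_ult = 119/297 = 0.4007.
U ≤ 60%: T_v = (π/4)·U² = (π/4)×0.40067² = 0.12609.
t = T_v·H_d²/c_v = 0.12609×3.5²/6.7 = 0.2305 years.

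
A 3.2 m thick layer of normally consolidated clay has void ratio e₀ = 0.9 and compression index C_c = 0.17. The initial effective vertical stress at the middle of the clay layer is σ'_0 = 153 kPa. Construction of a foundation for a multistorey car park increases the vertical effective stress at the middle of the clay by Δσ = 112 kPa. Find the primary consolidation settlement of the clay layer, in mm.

S_c ≈ 68.3 mm

Final effective stress: σ'_f = σ'_0 + Δσ = 153 + 112 = 265 kPa.
Normally consolidated clay, so the full stress increment lies on the virgin compression line:
S_c = C_c·H/(1+e₀)·log₁₀(σ'_f/σ'_0) = 0.17×3.2/(1+0.9)×log₁₀(265/153)
    = 0.28632 × 0.23855 = 0.0683 m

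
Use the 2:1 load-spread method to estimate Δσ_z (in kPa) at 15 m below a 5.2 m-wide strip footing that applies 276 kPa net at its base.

Δσ_z ≈ 71 kPa

By the 2:1 method the load spreads at 1 horizontal : 2 vertical, so at depth z the loaded area has grown by z in each plan dimension:
Δσ = qB/(B+z) = 276×5.2/(5.2+15) = 71.05 kPa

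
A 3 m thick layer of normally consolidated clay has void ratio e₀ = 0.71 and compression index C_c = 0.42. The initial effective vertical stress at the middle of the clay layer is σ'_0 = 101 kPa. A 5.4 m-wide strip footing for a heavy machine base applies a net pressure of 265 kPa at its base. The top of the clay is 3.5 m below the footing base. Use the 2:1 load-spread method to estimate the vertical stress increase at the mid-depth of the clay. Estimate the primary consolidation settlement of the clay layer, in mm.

S_c ≈ 275 mm

Mid-depth of clay below the footing base: z = 3.5 + 3/2 = 5 m.
Stress increase at mid-clay by the 2:1 spreading method:
Δσ = qB/(B+z) = 265×5.4/(5.4+5) = 137.6 kPa
Final effective stress: σ'_f = σ'_0 + Δσ = 101 + 137.6 = 238.6 kPa.
Normally consolidated clay, so the full stress increment lies on the virgin compression line:
S_c = C_c·H/(1+e₀)·log₁₀(σ'_f/σ'_0) = 0.42×3/(1+0.71)×log₁₀(238.6/101)
    = 0.73684 × 0.37335 = 0.2751 m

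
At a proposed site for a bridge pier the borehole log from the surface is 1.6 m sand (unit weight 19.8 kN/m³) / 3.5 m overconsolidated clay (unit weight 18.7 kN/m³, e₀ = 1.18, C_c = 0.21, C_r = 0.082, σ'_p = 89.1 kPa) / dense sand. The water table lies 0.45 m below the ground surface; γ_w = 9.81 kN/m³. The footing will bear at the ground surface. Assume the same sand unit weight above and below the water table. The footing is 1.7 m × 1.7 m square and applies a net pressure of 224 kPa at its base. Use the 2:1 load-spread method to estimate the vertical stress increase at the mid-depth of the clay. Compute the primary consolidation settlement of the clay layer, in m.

Mid-depth of clay below the ground surface: z = 1.6 + 3.5/2 = 3.35 m.
Total vertical stress at mid-clay: σ_v = 19.8×1.6 + 18.7×1.75 = 64.405 kPa.
Pore pressure: u = 9.81×(3.35 − 0.45) = 28.449 kPa.
Initial effective stress: σ'_0 = σ_v − u = 64.405 − 28.449 = 35.956 kPa.
Stress increase at mid-clay by the 2:1 spreading method:
Δσ = qBL/((B+z)(L+z)) = 224×1.7×1.7/((1.7+3.35)(1.7+3.35)) = 25.384 kPa
Final effective stress: σ'_f = 35.956 + 25.384 = 61.34 kPa.
σ'_f = 61.34 ≤ σ'_p = 89.1 kPa, so the clay remains overconsolidated and only the recompression index applies:
S_c = C_r·H/(1+e₀)·log₁₀(σ'_f/σ'_0) = 0.082×3.5/2.18×log₁₀(61.34/35.956)
    = 0.13165 × 0.23197 = 0.03054 m

S_c ≈ 0.0305 m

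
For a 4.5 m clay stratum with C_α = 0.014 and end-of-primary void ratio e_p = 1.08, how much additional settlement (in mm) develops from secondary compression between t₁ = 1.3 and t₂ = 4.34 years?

S_s ≈ 15.9 mm

Secondary compression: S_s = C_α·H/(1+e_p)·log₁₀(t₂/t₁)
S_s = 0.014×4.5/(1+1.08)×log₁₀(4.34/1.3)
    = 0.03029 × 0.5235 = 0.01586 m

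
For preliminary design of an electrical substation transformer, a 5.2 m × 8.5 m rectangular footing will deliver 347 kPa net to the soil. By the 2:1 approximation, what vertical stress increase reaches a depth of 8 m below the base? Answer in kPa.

By the 2:1 method the load spreads at 1 horizontal : 2 vertical, so at depth z the loaded area has grown by z in each plan dimension:
Δσ = qBL/((B+z)(L+z)) = 347×5.2×8.5/((5.2+8)(8.5+8)) = 70.42 kPa

Δσ_z ≈ 70.4 kPa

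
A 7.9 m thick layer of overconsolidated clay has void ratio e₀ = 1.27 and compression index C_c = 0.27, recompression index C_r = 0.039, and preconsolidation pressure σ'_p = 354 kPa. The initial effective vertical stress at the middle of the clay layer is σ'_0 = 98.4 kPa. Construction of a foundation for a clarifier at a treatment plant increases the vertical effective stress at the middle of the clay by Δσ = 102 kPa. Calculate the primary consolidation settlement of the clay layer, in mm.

S_c ≈ 41.9 mm

Final effective stress: σ'_f = 98.4 + 102 = 200.4 kPa.
σ'_f = 200.4 ≤ σ'_p = 354 kPa, so the clay remains overconsolidated and only the recompression index applies:
S_c = C_r·H/(1+e₀)·log₁₀(σ'_f/σ'_0) = 0.039×7.9/2.27×log₁₀(200.4/98.4)
    = 0.13573 × 0.3089 = 0.04193 m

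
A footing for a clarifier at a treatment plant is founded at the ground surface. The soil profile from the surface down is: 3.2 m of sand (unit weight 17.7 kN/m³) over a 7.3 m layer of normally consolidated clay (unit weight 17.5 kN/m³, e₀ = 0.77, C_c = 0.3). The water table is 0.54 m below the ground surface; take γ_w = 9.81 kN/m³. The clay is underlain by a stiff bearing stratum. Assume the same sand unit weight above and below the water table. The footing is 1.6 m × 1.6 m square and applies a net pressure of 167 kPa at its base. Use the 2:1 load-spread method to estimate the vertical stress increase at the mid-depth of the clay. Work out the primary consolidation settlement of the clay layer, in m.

Mid-depth of clay below the ground surface: z = 3.2 + 7.3/2 = 6.85 m.
Total vertical stress at mid-clay: σ_v = 17.7×3.2 + 17.5×3.65 = 120.52 kPa.
Pore pressure: u = 9.81×(6.85 − 0.54) = 61.901 kPa.
Initial effective stress: σ'_0 = σ_v − u = 120.52 − 61.901 = 58.619 kPa.
Stress increase at mid-clay by the 2:1 spreading method:
Δσ = qBL/((B+z)(L+z)) = 167×1.6×1.6/((1.6+6.85)(1.6+6.85)) = 5.9875 kPa
Final effective stress: σ'_f = σ'_0 + Δσ = 58.619 + 5.9875 = 64.606 kPa.
Normally consolidated clay, so the full stress increment lies on the virgin compression line:
S_c = C_c·H/(1+e₀)·log₁₀(σ'_f/σ'_0) = 0.3×7.3/(1+0.77)×log₁₀(64.606/58.619)
    = 1.2373 × 0.042234 = 0.05226 m

S_c ≈ 0.0523 m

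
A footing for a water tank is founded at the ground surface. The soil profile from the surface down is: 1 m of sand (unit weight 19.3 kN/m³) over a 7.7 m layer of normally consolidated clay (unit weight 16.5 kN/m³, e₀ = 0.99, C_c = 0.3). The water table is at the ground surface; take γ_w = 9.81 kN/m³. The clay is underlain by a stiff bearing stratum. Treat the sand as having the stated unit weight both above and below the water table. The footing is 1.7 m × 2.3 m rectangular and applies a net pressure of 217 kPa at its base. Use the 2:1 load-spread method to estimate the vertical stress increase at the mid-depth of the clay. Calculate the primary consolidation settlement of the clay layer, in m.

S_c ≈ 0.209 m

Mid-depth of clay below the ground surface: z = 1 + 7.7/2 = 4.85 m.
Total vertical stress at mid-clay: σ_v = 19.3×1 + 16.5×3.85 = 82.825 kPa.
Pore pressure: u = 9.81×(4.85 − 0) = 47.578 kPa.
Initial effective stress: σ'_0 = σ_v − u = 82.825 − 47.578 = 35.247 kPa.
Stress increase at mid-clay by the 2:1 spreading method:
Δσ = qBL/((B+z)(L+z)) = 217×1.7×2.3/((1.7+4.85)(2.3+4.85)) = 18.117 kPa
Final effective stress: σ'_f = σ'_0 + Δσ = 35.247 + 18.117 = 53.364 kPa.
Normally consolidated clay, so the full stress increment lies on the virgin compression line:
S_c = C_c·H/(1+e₀)·log₁₀(σ'_f/σ'_0) = 0.3×7.7/(1+0.99)×log₁₀(53.364/35.247)
    = 1.1608 × 0.18013 = 0.2091 m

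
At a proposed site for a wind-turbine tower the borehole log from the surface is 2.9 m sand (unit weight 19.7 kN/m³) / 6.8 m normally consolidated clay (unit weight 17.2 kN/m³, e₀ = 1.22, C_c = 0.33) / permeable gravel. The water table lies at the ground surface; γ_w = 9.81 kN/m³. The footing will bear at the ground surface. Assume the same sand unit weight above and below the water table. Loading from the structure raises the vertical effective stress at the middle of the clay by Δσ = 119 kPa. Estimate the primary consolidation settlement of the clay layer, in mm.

S_c ≈ 512 mm

Mid-depth of clay below the ground surface: z = 2.9 + 6.8/2 = 6.3 m.
Total vertical stress at mid-clay: σ_v = 19.7×2.9 + 17.2×3.4 = 115.61 kPa.
Pore pressure: u = 9.81×(6.3 − 0) = 61.803 kPa.
Initial effective stress: σ'_0 = σ_v − u = 115.61 − 61.803 = 53.807 kPa.
Final effective stress: σ'_f = σ'_0 + Δσ = 53.807 + 119 = 172.81 kPa.
Normally consolidated clay, so the full stress increment lies on the virgin compression line:
S_c = C_c·H/(1+e₀)·log₁₀(σ'_f/σ'_0) = 0.33×6.8/(1+1.22)×log₁₀(172.81/53.807)
    = 1.0108 × 0.50673 = 0.5122 m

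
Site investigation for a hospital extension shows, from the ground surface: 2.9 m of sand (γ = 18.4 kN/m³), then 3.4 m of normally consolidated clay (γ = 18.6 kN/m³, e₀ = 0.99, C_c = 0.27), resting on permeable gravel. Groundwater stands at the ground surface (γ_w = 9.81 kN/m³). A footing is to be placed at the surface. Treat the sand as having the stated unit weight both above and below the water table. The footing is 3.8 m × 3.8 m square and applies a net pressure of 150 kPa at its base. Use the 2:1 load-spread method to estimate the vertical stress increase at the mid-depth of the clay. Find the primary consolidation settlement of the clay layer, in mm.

Mid-depth of clay below the ground surface: z = 2.9 + 3.4/2 = 4.6 m.
Total vertical stress at mid-clay: σ_v = 18.4×2.9 + 18.6×1.7 = 84.98 kPa.
Pore pressure: u = 9.81×(4.6 − 0) = 45.126 kPa.
Initial effective stress: σ'_0 = σ_v − u = 84.98 − 45.126 = 39.854 kPa.
Stress increase at mid-clay by the 2:1 spreading method:
Δσ = qBL/((B+z)(L+z)) = 150×3.8×3.8/((3.8+4.6)(3.8+4.6)) = 30.697 kPa
Final effective stress: σ'_f = σ'_0 + Δσ = 39.854 + 30.697 = 70.551 kPa.
Normally consolidated clay, so the full stress increment lies on the virgin compression line:
S_c = C_c·H/(1+e₀)·log₁₀(σ'_f/σ'_0) = 0.27×3.4/(1+0.99)×log₁₀(70.551/39.854)
    = 0.46131 × 0.24803 = 0.1144 m

S_c ≈ 114 mm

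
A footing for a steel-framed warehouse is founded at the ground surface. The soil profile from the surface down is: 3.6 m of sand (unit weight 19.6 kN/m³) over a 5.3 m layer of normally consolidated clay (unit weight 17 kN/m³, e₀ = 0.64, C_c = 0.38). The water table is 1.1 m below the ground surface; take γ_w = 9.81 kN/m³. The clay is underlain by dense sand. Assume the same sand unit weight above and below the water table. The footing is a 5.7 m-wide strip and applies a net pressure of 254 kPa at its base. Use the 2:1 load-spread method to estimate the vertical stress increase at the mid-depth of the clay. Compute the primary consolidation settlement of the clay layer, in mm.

Mid-depth of clay below the ground surface: z = 3.6 + 5.3/2 = 6.25 m.
Total vertical stress at mid-clay: σ_v = 19.6×3.6 + 17×2.65 = 115.61 kPa.
Pore pressure: u = 9.81×(6.25 − 1.1) = 50.522 kPa.
Initial effective stress: σ'_0 = σ_v − u = 115.61 − 50.522 = 65.088 kPa.
Stress increase at mid-clay by the 2:1 spreading method:
Δσ = qB/(B+z) = 254×5.7/(5.7+6.25) = 121.15 kPa
Final effective stress: σ'_f = σ'_0 + Δσ = 65.088 + 121.15 = 186.24 kPa.
Normally consolidated clay, so the full stress increment lies on the virgin compression line:
S_c = C_c·H/(1+e₀)·log₁₀(σ'_f/σ'_0) = 0.38×5.3/(1+0.64)×log₁₀(186.24/65.088)
    = 1.228 × 0.45657 = 0.5607 m

S_c ≈ 561 mm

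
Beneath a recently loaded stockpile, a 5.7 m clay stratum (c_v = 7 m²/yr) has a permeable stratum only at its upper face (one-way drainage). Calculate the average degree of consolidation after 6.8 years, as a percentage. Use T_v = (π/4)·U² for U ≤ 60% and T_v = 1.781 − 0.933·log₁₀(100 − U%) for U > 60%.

Drainage path length: H_d = H = 5.7 m (single drainage).
T_v = c_v·t/H_d² = 7×6.8/5.7² = 1.4651.
T_v = 1.4651 corresponds to the U > 60% branch:
U = 1 − 10^((1.781 − T_v)/0.933)/100 = 0.9782

U ≈ 97.8 %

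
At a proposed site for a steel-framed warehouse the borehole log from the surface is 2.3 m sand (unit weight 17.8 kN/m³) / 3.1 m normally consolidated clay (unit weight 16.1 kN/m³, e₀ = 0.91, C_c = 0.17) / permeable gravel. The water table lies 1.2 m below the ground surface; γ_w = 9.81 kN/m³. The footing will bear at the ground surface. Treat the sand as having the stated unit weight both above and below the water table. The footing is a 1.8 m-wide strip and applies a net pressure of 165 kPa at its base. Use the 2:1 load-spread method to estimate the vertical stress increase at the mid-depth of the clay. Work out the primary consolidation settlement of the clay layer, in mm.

S_c ≈ 101 mm

Mid-depth of clay below the ground surface: z = 2.3 + 3.1/2 = 3.85 m.
Total vertical stress at mid-clay: σ_v = 17.8×2.3 + 16.1×1.55 = 65.895 kPa.
Pore pressure: u = 9.81×(3.85 − 1.2) = 25.997 kPa.
Initial effective stress: σ'_0 = σ_v − u = 65.895 − 25.997 = 39.898 kPa.
Stress increase at mid-clay by the 2:1 spreading method:
Δσ = qB/(B+z) = 165×1.8/(1.8+3.85) = 52.566 kPa
Final effective stress: σ'_f = σ'_0 + Δσ = 39.898 + 52.566 = 92.464 kPa.
Normally consolidated clay, so the full stress increment lies on the virgin compression line:
S_c = C_c·H/(1+e₀)·log₁₀(σ'_f/σ'_0) = 0.17×3.1/(1+0.91)×log₁₀(92.464/39.898)
    = 0.27592 × 0.36502 = 0.1007 m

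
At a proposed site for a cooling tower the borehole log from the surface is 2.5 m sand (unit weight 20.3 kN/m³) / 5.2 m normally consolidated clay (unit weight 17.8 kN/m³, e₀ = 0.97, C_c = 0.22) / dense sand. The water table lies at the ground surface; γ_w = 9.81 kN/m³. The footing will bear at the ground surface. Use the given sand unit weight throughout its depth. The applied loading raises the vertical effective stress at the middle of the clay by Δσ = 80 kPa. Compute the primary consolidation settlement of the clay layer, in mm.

Mid-depth of clay below the ground surface: z = 2.5 + 5.2/2 = 5.1 m.
Total vertical stress at mid-clay: σ_v = 20.3×2.5 + 17.8×2.6 = 97.03 kPa.
Pore pressure: u = 9.81×(5.1 − 0) = 50.031 kPa.
Initial effective stress: σ'_0 = σ_v − u = 97.03 − 50.031 = 46.999 kPa.
Final effective stress: σ'_f = σ'_0 + Δσ = 46.999 + 80 = 127 kPa.
Normally consolidated clay, so the full stress increment lies on the virgin compression line:
S_c = C_c·H/(1+e₀)·log₁₀(σ'_f/σ'_0) = 0.22×5.2/(1+0.97)×log₁₀(127/46.999)
    = 0.58071 × 0.43172 = 0.2507 m

S_c ≈ 251 mm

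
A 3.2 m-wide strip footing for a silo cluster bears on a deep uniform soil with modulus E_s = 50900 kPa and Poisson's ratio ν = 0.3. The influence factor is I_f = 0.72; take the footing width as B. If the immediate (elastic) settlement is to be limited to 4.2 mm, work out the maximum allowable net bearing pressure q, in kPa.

q ≈ 102 kPa

S_e = q·B·(1−ν²)/E_s · I_f  ⇒  q = S_e·E_s / (B·(1−ν²)·I_f).
q = 0.0042 × 50900 / (3.2 × 0.91 × 0.72) = 102 kPa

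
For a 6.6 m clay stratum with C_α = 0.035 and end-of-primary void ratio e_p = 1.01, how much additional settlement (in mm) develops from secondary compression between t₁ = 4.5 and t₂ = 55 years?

Secondary compression: S_s = C_α·H/(1+e_p)·log₁₀(t₂/t₁)
S_s = 0.035×6.6/(1+1.01)×log₁₀(55/4.5)
    = 0.1149 × 1.087 = 0.1249 m

S_s ≈ 125 mm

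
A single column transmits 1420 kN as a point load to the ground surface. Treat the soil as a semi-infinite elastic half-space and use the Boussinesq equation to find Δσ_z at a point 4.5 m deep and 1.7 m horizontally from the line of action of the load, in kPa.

Boussinesq vertical stress below a point load on an elastic half-space:
Δσ_z = 3P/(2πz²) · [1 + (r/z)²]^(−5/2)
r/z = 1.7/4.5 = 0.37778; [1+(r/z)²]^(−5/2) = 0.7164.
Δσ_z = 3×1420/(2π×4.5²) × 0.7164 = 33.481 × 0.7164 = 23.99 kPa

Δσ_z ≈ 24 kPa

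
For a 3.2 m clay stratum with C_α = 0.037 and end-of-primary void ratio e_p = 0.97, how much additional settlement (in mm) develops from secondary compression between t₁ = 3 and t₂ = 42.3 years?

S_s ≈ 69.1 mm

Secondary compression: S_s = C_α·H/(1+e_p)·log₁₀(t₂/t₁)
S_s = 0.037×3.2/(1+0.97)×log₁₀(42.3/3)
    = 0.0601 × 1.149 = 0.06907 m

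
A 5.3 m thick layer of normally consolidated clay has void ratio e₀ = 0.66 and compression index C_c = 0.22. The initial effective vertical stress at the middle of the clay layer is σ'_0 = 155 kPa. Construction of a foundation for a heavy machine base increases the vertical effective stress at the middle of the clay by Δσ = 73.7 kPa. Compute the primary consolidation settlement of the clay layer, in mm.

Final effective stress: σ'_f = σ'_0 + Δσ = 155 + 73.7 = 228.7 kPa.
Normally consolidated clay, so the full stress increment lies on the virgin compression line:
S_c = C_c·H/(1+e₀)·log₁₀(σ'_f/σ'_0) = 0.22×5.3/(1+0.66)×log₁₀(228.7/155)
    = 0.70241 × 0.16893 = 0.1187 m

S_c ≈ 119 mm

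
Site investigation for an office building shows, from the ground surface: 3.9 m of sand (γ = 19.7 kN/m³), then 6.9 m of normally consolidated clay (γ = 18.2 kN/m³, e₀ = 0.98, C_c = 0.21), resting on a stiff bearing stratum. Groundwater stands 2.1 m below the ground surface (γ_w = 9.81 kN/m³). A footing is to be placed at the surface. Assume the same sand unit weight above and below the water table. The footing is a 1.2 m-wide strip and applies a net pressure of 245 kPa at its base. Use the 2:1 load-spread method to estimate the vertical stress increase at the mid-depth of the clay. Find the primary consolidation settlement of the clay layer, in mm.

S_c ≈ 105 mm

Mid-depth of clay below the ground surface: z = 3.9 + 6.9/2 = 7.35 m.
Total vertical stress at mid-clay: σ_v = 19.7×3.9 + 18.2×3.45 = 139.62 kPa.
Pore pressure: u = 9.81×(7.35 − 2.1) = 51.503 kPa.
Initial effective stress: σ'_0 = σ_v − u = 139.62 − 51.503 = 88.117 kPa.
Stress increase at mid-clay by the 2:1 spreading method:
Δσ = qB/(B+z) = 245×1.2/(1.2+7.35) = 34.386 kPa
Final effective stress: σ'_f = σ'_0 + Δσ = 88.117 + 34.386 = 122.5 kPa.
Normally consolidated clay, so the full stress increment lies on the virgin compression line:
S_c = C_c·H/(1+e₀)·log₁₀(σ'_f/σ'_0) = 0.21×6.9/(1+0.98)×log₁₀(122.5/88.117)
    = 0.73182 × 0.14308 = 0.1047 m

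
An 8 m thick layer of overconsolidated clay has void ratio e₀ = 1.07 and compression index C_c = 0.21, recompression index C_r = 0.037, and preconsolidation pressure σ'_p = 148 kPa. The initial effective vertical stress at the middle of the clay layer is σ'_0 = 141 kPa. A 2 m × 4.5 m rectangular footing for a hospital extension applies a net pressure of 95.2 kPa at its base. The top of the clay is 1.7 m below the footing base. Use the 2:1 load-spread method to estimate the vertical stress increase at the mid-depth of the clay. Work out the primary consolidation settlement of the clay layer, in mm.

S_c ≈ 12.2 mm

Mid-depth of clay below the footing base: z = 1.7 + 8/2 = 5.7 m.
Stress increase at mid-clay by the 2:1 spreading method:
Δσ = qBL/((B+z)(L+z)) = 95.2×2×4.5/((2+5.7)(4.5+5.7)) = 10.909 kPa
Final effective stress: σ'_f = 141 + 10.909 = 151.91 kPa.
σ'_f = 151.91 > σ'_p = 148 kPa, so the stress path crosses the preconsolidation pressure — recompression up to σ'_p, then virgin compression beyond:
S_c = H/(1+e₀)·[C_r·log₁₀(σ'_p/σ'_0) + C_c·log₁₀(σ'_f/σ'_p)]
    = 8/2.07 × [0.037×log₁₀(148/141) + 0.21×log₁₀(151.91/148)]
    = 3.8647 × [0.00077858 + 0.0023782] = 0.0122 m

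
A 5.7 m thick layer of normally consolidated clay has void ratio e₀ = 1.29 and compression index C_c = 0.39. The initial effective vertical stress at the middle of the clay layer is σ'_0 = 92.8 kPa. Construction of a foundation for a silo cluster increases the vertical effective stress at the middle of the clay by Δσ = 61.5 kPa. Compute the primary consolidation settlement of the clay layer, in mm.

Final effective stress: σ'_f = σ'_0 + Δσ = 92.8 + 61.5 = 154.3 kPa.
Normally consolidated clay, so the full stress increment lies on the virgin compression line:
S_c = C_c·H/(1+e₀)·log₁₀(σ'_f/σ'_0) = 0.39×5.7/(1+1.29)×log₁₀(154.3/92.8)
    = 0.97074 × 0.22082 = 0.2144 m

S_c ≈ 214 mm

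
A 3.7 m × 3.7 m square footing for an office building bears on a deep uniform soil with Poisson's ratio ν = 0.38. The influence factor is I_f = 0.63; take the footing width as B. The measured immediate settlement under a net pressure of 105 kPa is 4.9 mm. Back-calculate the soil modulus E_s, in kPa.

E_s ≈ 42700 kPa

S_e = q·B·(1−ν²)/E_s · I_f  ⇒  E_s = q·B·(1−ν²)·I_f / S_e.
E_s = 105 × 3.7 × 0.8556 × 0.63 / 0.0049 = 42740 kPa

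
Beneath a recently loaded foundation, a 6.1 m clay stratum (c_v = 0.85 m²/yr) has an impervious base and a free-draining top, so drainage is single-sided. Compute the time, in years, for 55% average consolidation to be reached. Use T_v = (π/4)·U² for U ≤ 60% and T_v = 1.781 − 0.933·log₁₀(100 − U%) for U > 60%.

t ≈ 10.4 years

Drainage path length: H_d = H = 6.1 m (single drainage).
U ≤ 60%: T_v = (π/4)·U² = (π/4)×0.55² = 0.23758.
t = T_v·H_d²/c_v = 0.23758×6.1²/0.85 = 10.4 years.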